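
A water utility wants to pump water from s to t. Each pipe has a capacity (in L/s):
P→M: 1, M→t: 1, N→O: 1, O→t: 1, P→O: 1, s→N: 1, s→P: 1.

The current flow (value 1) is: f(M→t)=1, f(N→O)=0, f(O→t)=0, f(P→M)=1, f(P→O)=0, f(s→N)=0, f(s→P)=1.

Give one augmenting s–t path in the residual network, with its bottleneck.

Residual along s→N→O→t: s→N: 1, N→O: 1, O→t: 1.
Bottleneck = min = 1.

s→N→O→t, bottleneck 1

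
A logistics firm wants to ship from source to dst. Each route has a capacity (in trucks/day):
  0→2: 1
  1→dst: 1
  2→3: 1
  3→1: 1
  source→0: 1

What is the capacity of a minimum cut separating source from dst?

Max flow = 1 (via 1 augmenting path).
In the residual at optimum, the set reachable from source is {source}.
Cut edges: source→0 (cap 1). Sum = 1.

1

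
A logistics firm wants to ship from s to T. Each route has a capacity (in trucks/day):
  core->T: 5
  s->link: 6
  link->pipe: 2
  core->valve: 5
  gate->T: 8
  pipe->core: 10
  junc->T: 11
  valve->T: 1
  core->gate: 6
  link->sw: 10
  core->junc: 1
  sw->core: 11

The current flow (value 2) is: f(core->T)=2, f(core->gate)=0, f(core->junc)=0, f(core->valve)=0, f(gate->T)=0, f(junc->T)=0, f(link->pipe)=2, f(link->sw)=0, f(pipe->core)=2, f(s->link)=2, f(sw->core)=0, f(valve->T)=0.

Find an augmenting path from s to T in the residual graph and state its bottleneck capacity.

s->link->sw->core->T, bottleneck 3

Residual along s->link->sw->core->T: s->link: 4, link->sw: 10, sw->core: 11, core->T: 3.
Bottleneck = min = 3.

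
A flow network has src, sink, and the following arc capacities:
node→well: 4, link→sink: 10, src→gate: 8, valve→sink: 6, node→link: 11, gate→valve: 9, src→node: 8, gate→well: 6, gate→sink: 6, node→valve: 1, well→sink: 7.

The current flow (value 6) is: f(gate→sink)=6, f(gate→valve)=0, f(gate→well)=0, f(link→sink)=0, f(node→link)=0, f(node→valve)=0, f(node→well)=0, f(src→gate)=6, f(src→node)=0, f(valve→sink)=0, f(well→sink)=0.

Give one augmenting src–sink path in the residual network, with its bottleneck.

src→gate→well→sink, bottleneck 2

Residual along src→gate→well→sink: src→gate: 2, gate→well: 6, well→sink: 7.
Bottleneck = min = 2.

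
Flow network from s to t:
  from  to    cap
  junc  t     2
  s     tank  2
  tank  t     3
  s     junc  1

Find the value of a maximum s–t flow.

Augment s→tank→t: bottleneck 2. Total 2.
Augment s→junc→t: bottleneck 1. Total 3.
No augmenting path remains in the residual graph.

3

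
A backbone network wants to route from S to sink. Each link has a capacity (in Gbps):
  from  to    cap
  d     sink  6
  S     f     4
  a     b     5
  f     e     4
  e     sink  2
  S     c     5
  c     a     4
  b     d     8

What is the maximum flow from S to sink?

Augment S→f→e→sink: bottleneck 2. Total 2.
Augment S→c→a→b→d→sink: bottleneck 4. Total 6.
No augmenting path remains in the residual graph.

6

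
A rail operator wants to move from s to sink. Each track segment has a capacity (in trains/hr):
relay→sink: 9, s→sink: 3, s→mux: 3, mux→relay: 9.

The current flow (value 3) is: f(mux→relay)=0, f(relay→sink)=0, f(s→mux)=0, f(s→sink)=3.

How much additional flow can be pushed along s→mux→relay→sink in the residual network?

3

Residual capacities along the path: s→mux: 3, mux→relay: 9, relay→sink: 9.
Minimum is 3.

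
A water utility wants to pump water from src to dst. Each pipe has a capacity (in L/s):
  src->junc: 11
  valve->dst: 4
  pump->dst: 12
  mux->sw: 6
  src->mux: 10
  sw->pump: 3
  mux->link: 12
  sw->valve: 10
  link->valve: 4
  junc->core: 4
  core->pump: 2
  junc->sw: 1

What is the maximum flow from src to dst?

9

Augment src->mux->link->valve->dst: bottleneck 4. Total 4.
Augment src->mux->sw->pump->dst: bottleneck 3. Total 7.
Augment src->junc->core->pump->dst: bottleneck 2. Total 9.
No augmenting path remains in the residual graph.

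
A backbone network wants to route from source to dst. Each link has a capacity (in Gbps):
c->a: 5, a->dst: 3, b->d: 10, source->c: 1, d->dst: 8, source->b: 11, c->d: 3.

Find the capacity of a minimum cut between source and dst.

Max flow = 9 (via 2 augmenting paths).
In the residual at optimum, the set reachable from source is {b, d, source}.
Cut edges: source->c (cap 1), d->dst (cap 8). Sum = 9.

9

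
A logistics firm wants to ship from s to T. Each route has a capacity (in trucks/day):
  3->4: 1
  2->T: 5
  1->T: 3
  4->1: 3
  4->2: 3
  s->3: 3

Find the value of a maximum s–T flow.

1

Augment s->3->4->1->T: bottleneck 1. Total 1.
No augmenting path remains in the residual graph.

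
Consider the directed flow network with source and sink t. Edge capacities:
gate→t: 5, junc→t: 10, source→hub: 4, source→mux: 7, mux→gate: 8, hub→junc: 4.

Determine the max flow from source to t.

9

Augment source→hub→junc→t: bottleneck 4. Total 4.
Augment source→mux→gate→t: bottleneck 5. Total 9.
No augmenting path remains in the residual graph.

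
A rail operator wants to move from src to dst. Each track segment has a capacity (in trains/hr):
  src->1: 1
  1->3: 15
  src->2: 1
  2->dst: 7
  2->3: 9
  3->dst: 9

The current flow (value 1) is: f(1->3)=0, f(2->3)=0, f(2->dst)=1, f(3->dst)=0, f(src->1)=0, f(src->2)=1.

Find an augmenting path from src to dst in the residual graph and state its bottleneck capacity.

src->1->3->dst, bottleneck 1

Residual along src->1->3->dst: src->1: 1, 1->3: 15, 3->dst: 9.
Bottleneck = min = 1.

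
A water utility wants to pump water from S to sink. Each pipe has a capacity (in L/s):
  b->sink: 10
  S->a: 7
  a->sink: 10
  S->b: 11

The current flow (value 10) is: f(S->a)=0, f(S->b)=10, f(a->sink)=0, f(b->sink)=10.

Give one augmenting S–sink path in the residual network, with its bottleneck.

S->a->sink, bottleneck 7

Residual along S->a->sink: S->a: 7, a->sink: 10.
Bottleneck = min = 7.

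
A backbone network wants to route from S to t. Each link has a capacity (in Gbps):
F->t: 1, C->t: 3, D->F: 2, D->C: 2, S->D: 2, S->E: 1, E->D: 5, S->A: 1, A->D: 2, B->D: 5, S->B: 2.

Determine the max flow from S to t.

Augment S->D->C->t: bottleneck 2. Total 2.
Augment S->E->D->F->t: bottleneck 1. Total 3.
No augmenting path remains in the residual graph.

3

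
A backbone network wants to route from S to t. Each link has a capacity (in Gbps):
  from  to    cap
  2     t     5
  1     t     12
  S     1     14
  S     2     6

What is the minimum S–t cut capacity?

17

Max flow = 17 (via 2 augmenting paths).
In the residual at optimum, the set reachable from S is {1, 2, S}.
Cut edges: 2->t (cap 5), 1->t (cap 12). Sum = 17.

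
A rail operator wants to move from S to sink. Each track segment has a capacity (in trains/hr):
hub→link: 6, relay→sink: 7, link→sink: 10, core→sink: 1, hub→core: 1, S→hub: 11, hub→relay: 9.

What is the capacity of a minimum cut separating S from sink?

11

Max flow = 11 (via 3 augmenting paths).
In the residual at optimum, the set reachable from S is {S}.
Cut edges: S→hub (cap 11). Sum = 11.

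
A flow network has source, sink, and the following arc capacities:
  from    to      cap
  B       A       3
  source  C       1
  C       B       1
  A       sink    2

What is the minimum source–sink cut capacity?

Max flow = 1 (via 1 augmenting path).
In the residual at optimum, the set reachable from source is {source}.
Cut edges: source→C (cap 1). Sum = 1.

1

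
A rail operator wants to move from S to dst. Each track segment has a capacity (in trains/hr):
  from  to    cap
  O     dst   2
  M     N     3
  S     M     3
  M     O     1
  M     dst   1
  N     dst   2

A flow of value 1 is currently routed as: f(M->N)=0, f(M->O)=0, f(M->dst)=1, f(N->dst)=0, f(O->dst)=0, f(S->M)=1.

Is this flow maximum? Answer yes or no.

No

Residual path S->M->O->dst has bottleneck 1 > 0.
Pushing 1 along it raises the flow to 2, so the given flow is not maximum.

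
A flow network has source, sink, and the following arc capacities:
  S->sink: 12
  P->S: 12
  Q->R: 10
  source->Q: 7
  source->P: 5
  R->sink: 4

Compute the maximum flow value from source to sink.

Augment source->P->S->sink: bottleneck 5. Total 5.
Augment source->Q->R->sink: bottleneck 4. Total 9.
No augmenting path remains in the residual graph.

9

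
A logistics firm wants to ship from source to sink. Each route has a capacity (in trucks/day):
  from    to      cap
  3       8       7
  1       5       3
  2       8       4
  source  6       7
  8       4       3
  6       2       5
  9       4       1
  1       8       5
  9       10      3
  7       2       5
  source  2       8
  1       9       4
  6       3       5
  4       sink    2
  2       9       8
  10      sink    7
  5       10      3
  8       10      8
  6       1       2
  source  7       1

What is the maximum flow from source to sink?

Augment source->2->8->10->sink: bottleneck 4. Total 4.
Augment source->2->9->10->sink: bottleneck 3. Total 7.
Augment source->2->9->4->sink: bottleneck 1. Total 8.
Augment source->6->3->8->4->sink: bottleneck 1. Total 9.
No augmenting path remains in the residual graph.

9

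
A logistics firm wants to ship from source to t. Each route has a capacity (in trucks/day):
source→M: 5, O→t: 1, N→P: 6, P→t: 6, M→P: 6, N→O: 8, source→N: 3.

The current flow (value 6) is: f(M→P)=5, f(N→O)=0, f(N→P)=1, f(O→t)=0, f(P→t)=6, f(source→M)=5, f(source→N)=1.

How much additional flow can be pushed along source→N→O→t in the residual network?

Residual capacities along the path: source→N: 2, N→O: 8, O→t: 1.
Minimum is 1.

1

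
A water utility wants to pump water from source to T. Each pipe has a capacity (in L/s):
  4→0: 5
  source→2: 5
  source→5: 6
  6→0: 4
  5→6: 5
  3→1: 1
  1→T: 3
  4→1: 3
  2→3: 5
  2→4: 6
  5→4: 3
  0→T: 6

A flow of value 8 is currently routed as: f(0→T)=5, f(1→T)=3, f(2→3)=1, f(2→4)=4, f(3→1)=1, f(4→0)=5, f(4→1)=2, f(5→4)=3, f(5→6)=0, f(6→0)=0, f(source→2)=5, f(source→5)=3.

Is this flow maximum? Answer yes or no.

Residual path source→5→6→0→T has bottleneck 1 > 0.
Pushing 1 along it raises the flow to 9, so the given flow is not maximum.

No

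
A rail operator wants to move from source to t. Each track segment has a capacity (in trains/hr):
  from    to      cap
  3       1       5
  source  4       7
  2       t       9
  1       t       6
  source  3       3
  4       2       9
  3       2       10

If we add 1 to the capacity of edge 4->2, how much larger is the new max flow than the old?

0

Original max flow = 10.
Edge 4->2 does not cross the min cut (source side {source}), so extra capacity there cannot help.
New max flow = 10. Increase = 0.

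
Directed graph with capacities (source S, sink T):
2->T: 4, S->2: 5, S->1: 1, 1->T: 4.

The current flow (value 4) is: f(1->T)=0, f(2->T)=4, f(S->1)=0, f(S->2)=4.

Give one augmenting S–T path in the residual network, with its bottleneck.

S->1->T, bottleneck 1

Residual along S->1->T: S->1: 1, 1->T: 4.
Bottleneck = min = 1.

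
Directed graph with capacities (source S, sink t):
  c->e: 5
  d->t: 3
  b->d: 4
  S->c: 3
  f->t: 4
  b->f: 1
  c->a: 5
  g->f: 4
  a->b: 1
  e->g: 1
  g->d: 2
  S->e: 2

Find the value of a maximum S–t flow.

Augment S->e->g->f->t: bottleneck 1. Total 1.
Augment S->c->a->b->f->t: bottleneck 1. Total 2.
No augmenting path remains in the residual graph.

2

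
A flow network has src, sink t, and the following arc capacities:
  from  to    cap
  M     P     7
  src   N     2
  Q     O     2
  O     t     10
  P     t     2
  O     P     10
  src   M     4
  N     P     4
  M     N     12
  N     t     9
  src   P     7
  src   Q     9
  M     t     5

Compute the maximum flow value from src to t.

10

Augment src->M->t: bottleneck 4. Total 4.
Augment src->N->t: bottleneck 2. Total 6.
Augment src->P->t: bottleneck 2. Total 8.
Augment src->Q->O->t: bottleneck 2. Total 10.
No augmenting path remains in the residual graph.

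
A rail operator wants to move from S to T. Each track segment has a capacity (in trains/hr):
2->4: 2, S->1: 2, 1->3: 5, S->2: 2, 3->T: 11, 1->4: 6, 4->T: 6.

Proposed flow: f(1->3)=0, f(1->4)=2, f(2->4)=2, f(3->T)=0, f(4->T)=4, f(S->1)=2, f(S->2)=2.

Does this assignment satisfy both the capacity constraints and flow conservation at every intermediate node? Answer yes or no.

Yes

Every edge has 0 ≤ f(e) ≤ cap(e).
At each intermediate node, inflow equals outflow.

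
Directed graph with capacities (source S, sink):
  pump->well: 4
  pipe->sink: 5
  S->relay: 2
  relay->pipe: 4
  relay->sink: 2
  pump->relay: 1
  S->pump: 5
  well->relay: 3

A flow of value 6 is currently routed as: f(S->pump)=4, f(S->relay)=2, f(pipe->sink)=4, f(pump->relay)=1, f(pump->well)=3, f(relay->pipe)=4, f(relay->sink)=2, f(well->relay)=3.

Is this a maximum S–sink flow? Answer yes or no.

Yes

Residual reachable from S: {S, pump, well}; sink is not reachable.
Saturated cut: S->relay, pump->relay, well->relay with total capacity 6 = current flow value. Flow is maximum.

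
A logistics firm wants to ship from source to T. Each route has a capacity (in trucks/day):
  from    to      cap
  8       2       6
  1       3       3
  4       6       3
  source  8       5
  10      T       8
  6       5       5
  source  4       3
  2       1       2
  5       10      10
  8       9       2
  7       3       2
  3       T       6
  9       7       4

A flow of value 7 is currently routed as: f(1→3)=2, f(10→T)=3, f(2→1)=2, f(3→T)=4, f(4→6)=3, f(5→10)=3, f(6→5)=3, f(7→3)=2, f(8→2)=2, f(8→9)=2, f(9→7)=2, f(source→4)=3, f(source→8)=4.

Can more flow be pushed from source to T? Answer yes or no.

No

Residual reachable from source: {2, 8, source}; T is not reachable.
Saturated cut: 2→1, 8→9, source→4 with total capacity 7 = current flow value. Flow is maximum.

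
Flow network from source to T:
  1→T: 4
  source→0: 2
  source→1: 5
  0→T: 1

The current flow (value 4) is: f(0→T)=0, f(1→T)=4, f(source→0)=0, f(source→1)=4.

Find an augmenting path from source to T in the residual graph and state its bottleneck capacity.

Residual along source→0→T: source→0: 2, 0→T: 1.
Bottleneck = min = 1.

source→0→T, bottleneck 1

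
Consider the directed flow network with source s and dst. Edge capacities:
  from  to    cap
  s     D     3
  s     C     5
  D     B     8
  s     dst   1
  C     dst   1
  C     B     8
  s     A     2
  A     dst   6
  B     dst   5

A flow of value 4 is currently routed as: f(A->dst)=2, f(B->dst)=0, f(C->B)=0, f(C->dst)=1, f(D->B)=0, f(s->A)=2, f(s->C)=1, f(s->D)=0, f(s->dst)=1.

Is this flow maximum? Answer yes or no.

No

Residual path s->D->B->dst has bottleneck 3 > 0.
Pushing 3 along it raises the flow to 7, so the given flow is not maximum.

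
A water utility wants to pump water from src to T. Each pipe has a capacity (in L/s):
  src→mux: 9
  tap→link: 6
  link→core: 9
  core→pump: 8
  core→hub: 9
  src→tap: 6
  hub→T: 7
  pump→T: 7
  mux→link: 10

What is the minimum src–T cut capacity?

9

Max flow = 9 (via 2 augmenting paths).
In the residual at optimum, the set reachable from src is {link, mux, src, tap}.
Cut edges: link→core (cap 9). Sum = 9.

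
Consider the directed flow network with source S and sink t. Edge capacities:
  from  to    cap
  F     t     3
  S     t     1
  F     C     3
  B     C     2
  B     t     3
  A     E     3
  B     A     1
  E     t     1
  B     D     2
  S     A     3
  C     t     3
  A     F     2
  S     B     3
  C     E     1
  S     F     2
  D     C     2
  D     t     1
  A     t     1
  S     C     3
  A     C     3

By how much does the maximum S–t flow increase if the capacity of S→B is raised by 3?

1

Original max flow = 12.
After raising cap(S→B), augmenting paths through that edge carry 1 more unit.
New max flow = 13. Increase = 1.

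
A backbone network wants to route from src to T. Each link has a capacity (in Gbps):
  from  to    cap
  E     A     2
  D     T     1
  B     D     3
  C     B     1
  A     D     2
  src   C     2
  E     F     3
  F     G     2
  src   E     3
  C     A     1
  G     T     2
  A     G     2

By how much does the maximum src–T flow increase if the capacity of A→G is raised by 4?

Original max flow = 3.
Edge A→G does not cross the min cut (source side {A, B, C, D, E, F, G, src}), so extra capacity there cannot help.
New max flow = 3. Increase = 0.

0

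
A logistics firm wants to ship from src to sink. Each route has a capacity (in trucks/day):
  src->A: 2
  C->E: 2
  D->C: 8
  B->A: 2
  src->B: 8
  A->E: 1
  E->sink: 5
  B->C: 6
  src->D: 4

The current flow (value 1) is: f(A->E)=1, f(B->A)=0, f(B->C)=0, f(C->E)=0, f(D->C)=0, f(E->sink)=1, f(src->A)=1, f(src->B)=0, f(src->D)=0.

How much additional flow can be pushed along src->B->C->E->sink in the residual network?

2

Residual capacities along the path: src->B: 8, B->C: 6, C->E: 2, E->sink: 4.
Minimum is 2.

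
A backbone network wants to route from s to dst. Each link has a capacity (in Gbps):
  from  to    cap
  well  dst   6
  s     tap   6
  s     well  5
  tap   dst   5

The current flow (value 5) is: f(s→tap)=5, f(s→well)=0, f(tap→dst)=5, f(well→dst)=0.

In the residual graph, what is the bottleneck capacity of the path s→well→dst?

5

Residual capacities along the path: s→well: 5, well→dst: 6.
Minimum is 5.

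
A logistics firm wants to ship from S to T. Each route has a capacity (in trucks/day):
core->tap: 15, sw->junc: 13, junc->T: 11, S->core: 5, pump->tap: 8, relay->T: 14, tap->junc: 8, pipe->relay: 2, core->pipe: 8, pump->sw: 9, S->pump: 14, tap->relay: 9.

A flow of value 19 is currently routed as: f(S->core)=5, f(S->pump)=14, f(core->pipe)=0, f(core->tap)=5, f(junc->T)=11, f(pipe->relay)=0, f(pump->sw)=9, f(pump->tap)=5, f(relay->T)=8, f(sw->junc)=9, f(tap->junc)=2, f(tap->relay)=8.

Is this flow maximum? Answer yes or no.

Residual reachable from S: {S}; T is not reachable.
Saturated cut: S->pump, S->core with total capacity 19 = current flow value. Flow is maximum.

Yes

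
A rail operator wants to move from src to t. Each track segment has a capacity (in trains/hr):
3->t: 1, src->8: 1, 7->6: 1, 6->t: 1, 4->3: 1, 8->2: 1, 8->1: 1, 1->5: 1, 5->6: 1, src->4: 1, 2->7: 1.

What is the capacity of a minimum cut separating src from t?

2

Max flow = 2 (via 2 augmenting paths).
In the residual at optimum, the set reachable from src is {src}.
Cut edges: src->8 (cap 1), src->4 (cap 1). Sum = 2.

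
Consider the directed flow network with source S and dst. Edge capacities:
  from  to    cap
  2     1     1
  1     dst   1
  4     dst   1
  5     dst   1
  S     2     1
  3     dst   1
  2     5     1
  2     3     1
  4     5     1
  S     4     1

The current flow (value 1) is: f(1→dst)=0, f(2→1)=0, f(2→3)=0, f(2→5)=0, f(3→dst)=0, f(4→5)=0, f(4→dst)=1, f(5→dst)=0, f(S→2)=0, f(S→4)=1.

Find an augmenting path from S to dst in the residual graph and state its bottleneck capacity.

Residual along S→2→5→dst: S→2: 1, 2→5: 1, 5→dst: 1.
Bottleneck = min = 1.

S→2→5→dst, bottleneck 1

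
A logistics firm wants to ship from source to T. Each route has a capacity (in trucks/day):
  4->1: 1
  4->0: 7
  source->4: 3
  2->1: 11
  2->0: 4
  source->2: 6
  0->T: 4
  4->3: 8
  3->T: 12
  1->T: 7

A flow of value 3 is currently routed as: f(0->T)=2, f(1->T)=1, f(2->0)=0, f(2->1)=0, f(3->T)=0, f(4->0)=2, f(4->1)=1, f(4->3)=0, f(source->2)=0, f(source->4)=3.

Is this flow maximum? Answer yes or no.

Residual path source->2->1->T has bottleneck 6 > 0.
Pushing 6 along it raises the flow to 9, so the given flow is not maximum.

No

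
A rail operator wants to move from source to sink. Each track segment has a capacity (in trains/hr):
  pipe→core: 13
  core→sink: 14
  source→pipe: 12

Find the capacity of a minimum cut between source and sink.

12

Max flow = 12 (via 1 augmenting path).
In the residual at optimum, the set reachable from source is {source}.
Cut edges: source→pipe (cap 12). Sum = 12.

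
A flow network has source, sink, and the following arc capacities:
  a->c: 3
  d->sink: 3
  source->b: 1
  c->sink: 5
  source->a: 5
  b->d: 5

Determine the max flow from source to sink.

Augment source->a->c->sink: bottleneck 3. Total 3.
Augment source->b->d->sink: bottleneck 1. Total 4.
No augmenting path remains in the residual graph.

4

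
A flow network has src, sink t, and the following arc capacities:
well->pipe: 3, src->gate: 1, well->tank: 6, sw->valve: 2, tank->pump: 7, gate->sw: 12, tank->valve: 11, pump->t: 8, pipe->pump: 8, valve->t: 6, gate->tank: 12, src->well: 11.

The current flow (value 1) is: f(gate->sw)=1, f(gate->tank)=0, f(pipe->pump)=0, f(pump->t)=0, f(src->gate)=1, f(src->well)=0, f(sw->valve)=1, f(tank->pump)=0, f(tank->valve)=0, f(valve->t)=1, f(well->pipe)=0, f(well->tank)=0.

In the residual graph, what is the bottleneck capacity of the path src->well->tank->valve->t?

5

Residual capacities along the path: src->well: 11, well->tank: 6, tank->valve: 11, valve->t: 5.
Minimum is 5.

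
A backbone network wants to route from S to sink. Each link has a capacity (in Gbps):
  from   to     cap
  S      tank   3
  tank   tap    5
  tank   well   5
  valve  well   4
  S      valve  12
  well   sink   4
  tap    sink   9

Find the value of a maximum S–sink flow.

7

Augment S→tank→tap→sink: bottleneck 3. Total 3.
Augment S→valve→well→sink: bottleneck 4. Total 7.
No augmenting path remains in the residual graph.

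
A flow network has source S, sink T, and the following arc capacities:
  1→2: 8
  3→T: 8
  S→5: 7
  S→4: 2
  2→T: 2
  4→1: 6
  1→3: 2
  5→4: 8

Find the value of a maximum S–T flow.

Augment S→4→1→2→T: bottleneck 2. Total 2.
Augment S→5→4→1→3→T: bottleneck 2. Total 4.
No augmenting path remains in the residual graph.

4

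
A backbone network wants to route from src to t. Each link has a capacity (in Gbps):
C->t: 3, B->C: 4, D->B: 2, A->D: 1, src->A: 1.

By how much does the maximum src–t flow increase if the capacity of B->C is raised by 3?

0

Original max flow = 1.
Edge B->C does not cross the min cut (source side {src}), so extra capacity there cannot help.
New max flow = 1. Increase = 0.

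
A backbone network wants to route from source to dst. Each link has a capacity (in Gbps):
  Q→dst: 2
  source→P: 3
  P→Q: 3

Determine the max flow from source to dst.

Augment source→P→Q→dst: bottleneck 2. Total 2.
No augmenting path remains in the residual graph.

2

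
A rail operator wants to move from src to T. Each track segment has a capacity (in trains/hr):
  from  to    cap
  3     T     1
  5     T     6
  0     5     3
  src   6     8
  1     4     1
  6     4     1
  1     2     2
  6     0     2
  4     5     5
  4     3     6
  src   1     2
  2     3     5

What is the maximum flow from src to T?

5

Augment src→1→2→3→T: bottleneck 1. Total 1.
Augment src→1→4→5→T: bottleneck 1. Total 2.
Augment src→6→4→5→T: bottleneck 1. Total 3.
Augment src→6→0→5→T: bottleneck 2. Total 5.
No augmenting path remains in the residual graph.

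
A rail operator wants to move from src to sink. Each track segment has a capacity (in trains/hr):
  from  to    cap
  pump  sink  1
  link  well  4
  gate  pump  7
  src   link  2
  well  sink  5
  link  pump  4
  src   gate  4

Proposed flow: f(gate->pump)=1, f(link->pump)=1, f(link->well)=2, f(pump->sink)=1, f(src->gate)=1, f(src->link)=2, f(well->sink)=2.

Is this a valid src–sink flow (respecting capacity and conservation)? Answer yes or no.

No

Conservation fails at link: inflow 2 ≠ outflow 3.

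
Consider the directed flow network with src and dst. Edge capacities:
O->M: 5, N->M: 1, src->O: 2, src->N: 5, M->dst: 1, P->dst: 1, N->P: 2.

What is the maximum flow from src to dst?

Augment src->O->M->dst: bottleneck 1. Total 1.
Augment src->N->P->dst: bottleneck 1. Total 2.
No augmenting path remains in the residual graph.

2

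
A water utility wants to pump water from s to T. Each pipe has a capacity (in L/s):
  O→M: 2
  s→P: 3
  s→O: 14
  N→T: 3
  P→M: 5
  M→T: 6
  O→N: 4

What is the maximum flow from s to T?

Augment s→P→M→T: bottleneck 3. Total 3.
Augment s→O→M→T: bottleneck 2. Total 5.
Augment s→O→N→T: bottleneck 3. Total 8.
No augmenting path remains in the residual graph.

8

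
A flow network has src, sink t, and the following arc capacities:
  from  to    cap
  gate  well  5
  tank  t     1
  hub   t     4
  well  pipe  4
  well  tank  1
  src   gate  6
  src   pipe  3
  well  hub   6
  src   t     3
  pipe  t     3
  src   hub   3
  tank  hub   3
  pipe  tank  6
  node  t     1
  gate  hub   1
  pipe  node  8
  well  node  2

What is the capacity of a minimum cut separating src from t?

12

Max flow = 12 (via 6 augmenting paths).
In the residual at optimum, the set reachable from src is {gate, hub, node, pipe, src, tank, well}.
Cut edges: src→t (cap 3), pipe→t (cap 3), tank→t (cap 1), hub→t (cap 4), node→t (cap 1). Sum = 12.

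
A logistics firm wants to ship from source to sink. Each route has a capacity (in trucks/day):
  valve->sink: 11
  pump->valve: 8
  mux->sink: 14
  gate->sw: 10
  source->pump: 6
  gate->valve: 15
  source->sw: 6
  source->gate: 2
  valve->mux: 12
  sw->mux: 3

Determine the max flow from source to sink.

Augment source->gate->valve->sink: bottleneck 2. Total 2.
Augment source->pump->valve->sink: bottleneck 6. Total 8.
Augment source->sw->mux->sink: bottleneck 3. Total 11.
No augmenting path remains in the residual graph.

11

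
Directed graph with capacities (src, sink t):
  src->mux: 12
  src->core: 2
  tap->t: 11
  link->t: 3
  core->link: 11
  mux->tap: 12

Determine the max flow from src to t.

Augment src->core->link->t: bottleneck 2. Total 2.
Augment src->mux->tap->t: bottleneck 11. Total 13.
No augmenting path remains in the residual graph.

13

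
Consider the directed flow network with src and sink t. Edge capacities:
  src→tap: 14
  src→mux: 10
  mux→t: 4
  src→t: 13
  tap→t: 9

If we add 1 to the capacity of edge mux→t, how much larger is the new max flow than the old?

Original max flow = 26.
After raising cap(mux→t), augmenting paths through that edge carry 1 more unit.
New max flow = 27. Increase = 1.

1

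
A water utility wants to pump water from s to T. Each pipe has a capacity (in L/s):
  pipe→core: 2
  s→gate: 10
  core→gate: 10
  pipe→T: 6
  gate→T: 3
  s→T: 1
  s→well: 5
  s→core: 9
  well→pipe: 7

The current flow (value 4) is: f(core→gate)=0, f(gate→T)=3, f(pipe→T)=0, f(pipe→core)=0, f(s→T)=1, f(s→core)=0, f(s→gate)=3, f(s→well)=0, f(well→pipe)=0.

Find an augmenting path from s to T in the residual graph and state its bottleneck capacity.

Residual along s→well→pipe→T: s→well: 5, well→pipe: 7, pipe→T: 6.
Bottleneck = min = 5.

s→well→pipe→T, bottleneck 5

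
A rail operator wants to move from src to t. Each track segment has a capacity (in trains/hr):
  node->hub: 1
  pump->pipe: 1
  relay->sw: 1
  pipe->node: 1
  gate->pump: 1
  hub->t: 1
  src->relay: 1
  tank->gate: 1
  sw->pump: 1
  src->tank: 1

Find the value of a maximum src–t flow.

1

Augment src->tank->gate->pump->pipe->node->hub->t: bottleneck 1. Total 1.
No augmenting path remains in the residual graph.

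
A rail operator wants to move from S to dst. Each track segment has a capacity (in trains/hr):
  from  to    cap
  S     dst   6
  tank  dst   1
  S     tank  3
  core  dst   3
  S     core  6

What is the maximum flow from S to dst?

10

Augment S->dst: bottleneck 6. Total 6.
Augment S->tank->dst: bottleneck 1. Total 7.
Augment S->core->dst: bottleneck 3. Total 10.
No augmenting path remains in the residual graph.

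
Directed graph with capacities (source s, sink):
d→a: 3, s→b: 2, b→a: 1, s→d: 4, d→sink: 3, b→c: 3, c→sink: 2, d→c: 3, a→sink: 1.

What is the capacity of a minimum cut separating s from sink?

6

Max flow = 6 (via 3 augmenting paths).
In the residual at optimum, the set reachable from s is {s}.
Cut edges: s→d (cap 4), s→b (cap 2). Sum = 6.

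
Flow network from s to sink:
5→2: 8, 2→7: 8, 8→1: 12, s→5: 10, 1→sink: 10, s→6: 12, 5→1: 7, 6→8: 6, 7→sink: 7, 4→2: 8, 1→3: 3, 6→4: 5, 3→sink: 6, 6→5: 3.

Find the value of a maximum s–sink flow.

20

Augment s→5→1→sink: bottleneck 7. Total 7.
Augment s→6→8→1→sink: bottleneck 3. Total 10.
Augment s→5→2→7→sink: bottleneck 3. Total 13.
Augment s→6→4→2→7→sink: bottleneck 4. Total 17.
Augment s→6→8→1→3→sink: bottleneck 3. Total 20.
No augmenting path remains in the residual graph.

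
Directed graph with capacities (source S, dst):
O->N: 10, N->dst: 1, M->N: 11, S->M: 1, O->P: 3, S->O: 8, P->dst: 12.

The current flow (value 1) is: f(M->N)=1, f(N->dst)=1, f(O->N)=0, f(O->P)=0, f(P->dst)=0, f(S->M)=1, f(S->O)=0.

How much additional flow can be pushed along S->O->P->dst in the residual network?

Residual capacities along the path: S->O: 8, O->P: 3, P->dst: 12.
Minimum is 3.

3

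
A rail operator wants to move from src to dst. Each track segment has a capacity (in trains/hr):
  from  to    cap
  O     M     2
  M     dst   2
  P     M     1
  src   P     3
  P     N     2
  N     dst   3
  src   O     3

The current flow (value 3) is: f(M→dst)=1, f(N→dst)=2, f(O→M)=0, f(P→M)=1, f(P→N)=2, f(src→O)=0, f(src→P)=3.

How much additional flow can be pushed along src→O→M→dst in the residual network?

1

Residual capacities along the path: src→O: 3, O→M: 2, M→dst: 1.
Minimum is 1.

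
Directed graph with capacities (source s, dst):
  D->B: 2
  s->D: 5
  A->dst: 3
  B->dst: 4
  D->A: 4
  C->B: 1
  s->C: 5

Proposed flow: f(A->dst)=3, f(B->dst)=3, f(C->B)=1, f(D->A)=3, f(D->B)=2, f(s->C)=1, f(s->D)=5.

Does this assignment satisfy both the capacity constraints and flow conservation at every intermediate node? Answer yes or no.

Yes

Every edge has 0 ≤ f(e) ≤ cap(e).
At each intermediate node, inflow equals outflow.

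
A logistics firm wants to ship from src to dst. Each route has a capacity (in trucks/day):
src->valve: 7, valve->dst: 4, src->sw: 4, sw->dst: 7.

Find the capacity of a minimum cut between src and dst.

8

Max flow = 8 (via 2 augmenting paths).
In the residual at optimum, the set reachable from src is {src, valve}.
Cut edges: src->sw (cap 4), valve->dst (cap 4). Sum = 8.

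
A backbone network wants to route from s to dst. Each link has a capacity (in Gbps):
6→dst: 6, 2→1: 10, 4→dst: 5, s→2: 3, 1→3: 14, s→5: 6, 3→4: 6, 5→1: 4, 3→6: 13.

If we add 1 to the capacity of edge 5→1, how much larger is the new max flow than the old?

1

Original max flow = 7.
After raising cap(5→1), augmenting paths through that edge carry 1 more unit.
New max flow = 8. Increase = 1.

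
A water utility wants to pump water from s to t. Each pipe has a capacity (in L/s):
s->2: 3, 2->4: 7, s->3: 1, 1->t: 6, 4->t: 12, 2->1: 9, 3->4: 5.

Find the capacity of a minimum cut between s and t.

4

Max flow = 4 (via 2 augmenting paths).
In the residual at optimum, the set reachable from s is {s}.
Cut edges: s->2 (cap 3), s->3 (cap 1). Sum = 4.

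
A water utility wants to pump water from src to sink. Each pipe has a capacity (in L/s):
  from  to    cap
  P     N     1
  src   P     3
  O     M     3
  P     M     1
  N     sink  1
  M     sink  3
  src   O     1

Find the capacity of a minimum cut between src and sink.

3

Max flow = 3 (via 3 augmenting paths).
In the residual at optimum, the set reachable from src is {P, src}.
Cut edges: src→O (cap 1), P→N (cap 1), P→M (cap 1). Sum = 3.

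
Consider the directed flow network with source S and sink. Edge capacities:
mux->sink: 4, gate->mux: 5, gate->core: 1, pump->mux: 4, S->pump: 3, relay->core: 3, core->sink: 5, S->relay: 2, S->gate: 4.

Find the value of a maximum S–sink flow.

Augment S->pump->mux->sink: bottleneck 3. Total 3.
Augment S->relay->core->sink: bottleneck 2. Total 5.
Augment S->gate->core->sink: bottleneck 1. Total 6.
Augment S->gate->mux->sink: bottleneck 1. Total 7.
No augmenting path remains in the residual graph.

7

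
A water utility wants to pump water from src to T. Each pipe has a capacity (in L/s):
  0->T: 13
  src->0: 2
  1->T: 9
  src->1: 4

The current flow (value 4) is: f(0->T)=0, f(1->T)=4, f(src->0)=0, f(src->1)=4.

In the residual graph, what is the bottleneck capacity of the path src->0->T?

2

Residual capacities along the path: src->0: 2, 0->T: 13.
Minimum is 2.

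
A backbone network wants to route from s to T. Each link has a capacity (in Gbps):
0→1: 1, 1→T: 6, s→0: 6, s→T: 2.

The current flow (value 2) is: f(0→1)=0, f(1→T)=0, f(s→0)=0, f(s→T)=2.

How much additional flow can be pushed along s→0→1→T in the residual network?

1

Residual capacities along the path: s→0: 6, 0→1: 1, 1→T: 6.
Minimum is 1.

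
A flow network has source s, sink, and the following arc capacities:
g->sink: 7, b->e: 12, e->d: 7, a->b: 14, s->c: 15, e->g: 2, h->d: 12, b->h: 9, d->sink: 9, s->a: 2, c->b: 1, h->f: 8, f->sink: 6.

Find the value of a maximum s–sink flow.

3

Augment s->c->b->h->f->sink: bottleneck 1. Total 1.
Augment s->a->b->h->f->sink: bottleneck 2. Total 3.
No augmenting path remains in the residual graph.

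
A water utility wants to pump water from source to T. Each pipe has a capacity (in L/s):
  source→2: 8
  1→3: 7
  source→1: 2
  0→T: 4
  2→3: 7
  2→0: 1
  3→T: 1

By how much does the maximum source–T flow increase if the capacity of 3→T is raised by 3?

Original max flow = 2.
After raising cap(3→T), augmenting paths through that edge carry 3 more units.
New max flow = 5. Increase = 3.

3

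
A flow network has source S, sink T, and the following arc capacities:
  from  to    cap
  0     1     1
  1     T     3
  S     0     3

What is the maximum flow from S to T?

1

Augment S->0->1->T: bottleneck 1. Total 1.
No augmenting path remains in the residual graph.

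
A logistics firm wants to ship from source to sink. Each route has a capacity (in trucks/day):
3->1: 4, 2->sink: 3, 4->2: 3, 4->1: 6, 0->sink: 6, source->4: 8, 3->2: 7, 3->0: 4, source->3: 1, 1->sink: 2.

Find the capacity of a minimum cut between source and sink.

Max flow = 6 (via 4 augmenting paths).
In the residual at optimum, the set reachable from source is {1, 4, source}.
Cut edges: source->3 (cap 1), 4->2 (cap 3), 1->sink (cap 2). Sum = 6.

6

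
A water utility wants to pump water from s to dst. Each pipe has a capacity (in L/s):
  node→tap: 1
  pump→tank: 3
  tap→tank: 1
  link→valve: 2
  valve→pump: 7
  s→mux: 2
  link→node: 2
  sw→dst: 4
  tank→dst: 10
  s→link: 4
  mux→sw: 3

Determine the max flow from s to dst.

Augment s→mux→sw→dst: bottleneck 2. Total 2.
Augment s→link→node→tap→tank→dst: bottleneck 1. Total 3.
Augment s→link→valve→pump→tank→dst: bottleneck 2. Total 5.
No augmenting path remains in the residual graph.

5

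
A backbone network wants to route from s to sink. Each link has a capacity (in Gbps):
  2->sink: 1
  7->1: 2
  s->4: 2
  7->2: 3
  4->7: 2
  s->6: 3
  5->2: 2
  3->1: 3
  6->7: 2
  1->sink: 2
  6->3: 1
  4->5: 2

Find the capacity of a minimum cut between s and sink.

3

Max flow = 3 (via 3 augmenting paths).
In the residual at optimum, the set reachable from s is {1, 2, 3, 4, 5, 6, 7, s}.
Cut edges: 2->sink (cap 1), 1->sink (cap 2). Sum = 3.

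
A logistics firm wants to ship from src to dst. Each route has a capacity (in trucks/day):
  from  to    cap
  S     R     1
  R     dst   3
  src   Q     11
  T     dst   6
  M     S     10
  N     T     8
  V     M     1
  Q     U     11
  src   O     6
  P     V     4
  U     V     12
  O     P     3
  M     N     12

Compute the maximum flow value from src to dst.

1

Augment src->O->P->V->M->S->R->dst: bottleneck 1. Total 1.
No augmenting path remains in the residual graph.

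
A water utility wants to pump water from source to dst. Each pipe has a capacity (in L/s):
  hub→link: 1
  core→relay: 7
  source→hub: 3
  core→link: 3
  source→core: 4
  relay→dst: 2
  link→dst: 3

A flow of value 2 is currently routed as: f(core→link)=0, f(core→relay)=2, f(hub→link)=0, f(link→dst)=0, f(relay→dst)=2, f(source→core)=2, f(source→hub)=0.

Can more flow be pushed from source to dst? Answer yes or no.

Yes

Residual path source→core→link→dst has bottleneck 2 > 0.
Pushing 2 along it raises the flow to 4, so the given flow is not maximum.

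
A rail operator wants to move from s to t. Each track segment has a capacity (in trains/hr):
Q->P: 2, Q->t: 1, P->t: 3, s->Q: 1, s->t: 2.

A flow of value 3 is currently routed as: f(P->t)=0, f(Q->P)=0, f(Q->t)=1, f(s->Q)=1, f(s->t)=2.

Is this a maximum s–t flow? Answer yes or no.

Residual reachable from s: {s}; t is not reachable.
Saturated cut: s->Q, s->t with total capacity 3 = current flow value. Flow is maximum.

Yes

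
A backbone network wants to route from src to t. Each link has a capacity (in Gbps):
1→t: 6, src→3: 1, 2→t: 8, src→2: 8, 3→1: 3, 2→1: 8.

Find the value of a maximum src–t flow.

Augment src→2→t: bottleneck 8. Total 8.
Augment src→3→1→t: bottleneck 1. Total 9.
No augmenting path remains in the residual graph.

9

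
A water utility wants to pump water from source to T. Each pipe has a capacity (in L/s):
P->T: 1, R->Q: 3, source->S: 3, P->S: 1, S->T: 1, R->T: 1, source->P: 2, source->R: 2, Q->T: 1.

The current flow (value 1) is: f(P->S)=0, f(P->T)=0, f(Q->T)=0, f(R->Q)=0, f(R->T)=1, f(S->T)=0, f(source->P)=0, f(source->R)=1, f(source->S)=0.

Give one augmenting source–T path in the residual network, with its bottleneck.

source->P->T, bottleneck 1

Residual along source->P->T: source->P: 2, P->T: 1.
Bottleneck = min = 1.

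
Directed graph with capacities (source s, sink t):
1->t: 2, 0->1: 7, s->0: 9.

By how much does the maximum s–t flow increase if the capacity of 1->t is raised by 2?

Original max flow = 2.
After raising cap(1->t), augmenting paths through that edge carry 2 more units.
New max flow = 4. Increase = 2.

2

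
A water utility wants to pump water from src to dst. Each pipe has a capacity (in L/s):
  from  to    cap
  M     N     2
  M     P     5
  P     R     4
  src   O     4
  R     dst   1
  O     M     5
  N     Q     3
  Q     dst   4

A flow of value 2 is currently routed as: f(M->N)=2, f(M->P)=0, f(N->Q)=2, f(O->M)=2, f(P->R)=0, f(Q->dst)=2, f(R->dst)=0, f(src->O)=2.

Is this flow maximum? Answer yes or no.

No

Residual path src->O->M->P->R->dst has bottleneck 1 > 0.
Pushing 1 along it raises the flow to 3, so the given flow is not maximum.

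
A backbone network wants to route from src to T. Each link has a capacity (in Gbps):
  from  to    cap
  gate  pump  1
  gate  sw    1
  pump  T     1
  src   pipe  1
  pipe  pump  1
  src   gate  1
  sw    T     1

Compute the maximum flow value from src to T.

Augment src→pipe→pump→T: bottleneck 1. Total 1.
Augment src→gate→sw→T: bottleneck 1. Total 2.
No augmenting path remains in the residual graph.

2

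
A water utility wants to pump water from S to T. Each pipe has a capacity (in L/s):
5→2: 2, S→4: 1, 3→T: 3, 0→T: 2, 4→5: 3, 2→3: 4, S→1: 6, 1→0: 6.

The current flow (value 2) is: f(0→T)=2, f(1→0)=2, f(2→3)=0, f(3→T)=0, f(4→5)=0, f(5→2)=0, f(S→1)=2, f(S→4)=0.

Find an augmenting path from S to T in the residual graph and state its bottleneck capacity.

Residual along S→4→5→2→3→T: S→4: 1, 4→5: 3, 5→2: 2, 2→3: 4, 3→T: 3.
Bottleneck = min = 1.

S→4→5→2→3→T, bottleneck 1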